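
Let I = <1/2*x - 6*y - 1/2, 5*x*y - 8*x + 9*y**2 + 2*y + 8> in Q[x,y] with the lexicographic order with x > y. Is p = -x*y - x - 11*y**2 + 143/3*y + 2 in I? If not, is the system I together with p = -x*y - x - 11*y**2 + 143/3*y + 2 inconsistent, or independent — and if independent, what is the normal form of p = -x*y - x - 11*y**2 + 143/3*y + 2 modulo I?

First compute the reduced Gröbner basis of I by Buchberger's algorithm.
f_1 = 1/2*x - 6*y - 1/2, LT = x.
f_2 = 5*x*y - 8*x + 9*y**2 + 2*y + 8, LT = x*y.

S(f_1,f_2): lcm = x*y. S = 8/5*x - 69/5*y**2 - 7/5*y - 8/5.
  leading term x: subtract (16/5)·f_1 from 8/5*x - 69/5*y**2 - 7/5*y - 8/5 → -69/5*y**2 + 89/5*y
  leading term y**2: no divisor's leading term divides it; move -69/5*y**2 to the remainder.
  leading term y: no divisor's leading term divides it; move 89/5*y to the remainder.
  remainder -69/5*y**2 + 89/5*y ≠ 0; add h_3 = -69/5*y**2 + 89/5*y to the basis.

The other S-polynomials (S(f_1,h_3), S(f_2,h_3)) all reduce to 0 modulo the current basis, so we have a Gröbner basis.
Inter-reduce: drop elements whose leading term is divisible by another's, tail-reduce, and make monic.
Reduced Gröbner basis: {x - 12*y - 1, y**2 - 89/69*y}.
Label its elements g_1 = x - 12*y - 1, g_2 = y**2 - 89/69*y.

Reduce p = -x*y - x - 11*y**2 + 143/3*y + 2 modulo G:
  leading term x*y: subtract (-y)·g_1 from -x*y - x - 11*y**2 + 143/3*y + 2 → -x - 23*y**2 + 140/3*y + 2
  leading term x: subtract (-1)·g_1 from -x - 23*y**2 + 140/3*y + 2 → -23*y**2 + 104/3*y + 1
  leading term y**2: subtract (-23)·g_2 from -23*y**2 + 104/3*y + 1 → 5*y + 1
  leading term y: no divisor's leading term divides it; move 5*y to the remainder.
  leading term 1: no divisor's leading term divides it; move 1 to the remainder.
  normal form = 5*y + 1.
The normal form is nonzero, so p ∉ I. Since p minus its normal form lies in I, I + (p) = I + (r) where r = 5*y + 1; decide whether this ideal is the whole ring.
Run Buchberger on G together with r (pairs among the g_i already reduce to 0 since G is a Gröbner basis):
g_1 = x - 12*y - 1, LT = x.
g_2 = y**2 - 89/69*y, LT = y**2.
r = 5*y + 1, LT = y.

S(g_2,r): lcm = y**2. S = -514/345*y.
  leading term y: subtract (-514/1725)·r from -514/345*y → 514/1725
  leading term 1: no divisor's leading term divides it; move 514/1725 to the remainder.
  remainder 514/1725 ≠ 0; add m_4 = 514/1725 to the basis.

The other S-polynomials (S(g_1,g_2), S(g_1,r), S(g_1,m_4), S(g_2,m_4), S(r,m_4)) all reduce to 0 modulo the current basis, so we have a Gröbner basis.
Inter-reduce: drop elements whose leading term is divisible by another's, tail-reduce, and make monic.
Reduced Gröbner basis: {1}.
The reduced Gröbner basis of I + (p) is {1}: the ideal is the whole ring, so the enlarged system has no common solution — adjoining p is inconsistent.

Adjoining -x*y - x - 11*y**2 + 143/3*y + 2 makes the ideal the whole ring: the system is inconsistent.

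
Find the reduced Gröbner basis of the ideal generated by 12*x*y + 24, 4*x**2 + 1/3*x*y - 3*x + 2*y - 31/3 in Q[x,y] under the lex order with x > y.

G = {x - 1/4*y**2 + 11/8*y - 3/4, y**3 - 11/2*y**2 + 3*y + 8}

f_1 = 12*x*y + 24, LT = x*y.
f_2 = 4*x**2 + 1/3*x*y - 3*x + 2*y - 31/3, LT = x**2.

S(f_1,f_2): lcm = x**2*y. S = -1/12*x*y**2 + 3/4*x*y + 2*x - 1/2*y**2 + 31/12*y.
  reduce S modulo (f_1, f_2):
  remainder 2*x - 1/2*y**2 + 11/4*y - 3/2 ≠ 0; add g_3 = 2*x - 1/2*y**2 + 11/4*y - 3/2 to the basis.

S(f_1,g_3): lcm = x*y. S = 1/4*y**3 - 11/8*y**2 + 3/4*y + 2.
  reduce S modulo (f_1, f_2, g_3):
  remainder 1/4*y**3 - 11/8*y**2 + 3/4*y + 2 ≠ 0; add g_4 = 1/4*y**3 - 11/8*y**2 + 3/4*y + 2 to the basis.

The other S-polynomials (S(f_2,g_3), S(f_1,g_4), S(f_2,g_4), S(g_3,g_4)) all reduce to 0 modulo the current basis, so we have a Gröbner basis.
Inter-reduce: drop elements whose leading term is divisible by another's, tail-reduce, and make monic.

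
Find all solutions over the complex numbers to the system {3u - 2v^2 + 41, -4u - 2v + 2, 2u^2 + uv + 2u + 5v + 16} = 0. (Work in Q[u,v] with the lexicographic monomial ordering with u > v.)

{(3, -5)}

Compute a lex Gröbner basis by Buchberger's algorithm.
f_1 = 3u - 2v^2 + 41, LT = u.
f_2 = -4u - 2v + 2, LT = u.
f_3 = 2u^2 + uv + 2u + 5v + 16, LT = u^2.

S(f_1,f_2): lcm = u. S = -2/3v^2 - 1/2v + 85/6.
  reduce S modulo (f_1, f_2, f_3):
  remainder -2/3v^2 - 1/2v + 85/6 ≠ 0; add h_4 = -2/3v^2 - 1/2v + 85/6 to the basis.

S(f_1,f_3): lcm = u^2. S = -2/3uv^2 - 1/2uv + 38/3u - 5/2v - 8.
  reduce S modulo (f_1, f_2, f_3, h_4):
  remainder -7/4v - 35/4 ≠ 0; add h_5 = -7/4v - 35/4 to the basis.

The other S-polynomials (S(f_2,f_3), S(f_1,h_4), S(f_2,h_4), S(f_3,h_4), S(f_1,h_5), S(f_2,h_5), S(f_3,h_5), S(h_4,h_5)) all reduce to 0 modulo the current basis, so we have a Gröbner basis.
Inter-reduce: drop elements whose leading term is divisible by another's, tail-reduce, and make monic.
Reduced Gröbner basis: {u - 3, v + 5}.

A lex Gröbner basis eliminates variables successively. Here v + 5 depends only on v, with roots {-5}; lifting each root through the earlier basis elements recovers the full solutions.
  v = -5: the earlier basis element becomes u - 3 = 0, giving u = 3 — point (3, -5).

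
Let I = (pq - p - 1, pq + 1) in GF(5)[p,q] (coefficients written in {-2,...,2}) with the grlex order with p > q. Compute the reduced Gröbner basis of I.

G = {p + 2, q + 2}

f_1 = pq - p - 1, LT = pq.
f_2 = pq + 1, LT = pq.

S(f_1,f_2): lcm = pq. S = -p - 2.
  leading term p: no divisor's leading term divides it; move -p to the remainder.
  leading term 1: no divisor's leading term divides it; move -2 to the remainder.
  remainder -p - 2 ≠ 0; add g_3 = -p - 2 to the basis.

S(f_1,g_3): lcm = pq. S = -p - 2q - 1.
  leading term p: subtract (1)·g_3 from -p - 2q - 1 → -2q + 1
  leading term q: no divisor's leading term divides it; move -2q to the remainder.
  leading term 1: no divisor's leading term divides it; move 1 to the remainder.
  remainder -2q + 1 ≠ 0; add g_4 = -2q + 1 to the basis.

The other S-polynomials (S(f_2,g_3), S(f_1,g_4), S(f_2,g_4), S(g_3,g_4)) all reduce to 0 modulo the current basis, so we have a Gröbner basis.
Inter-reduce: drop elements whose leading term is divisible by another's, tail-reduce, and make monic.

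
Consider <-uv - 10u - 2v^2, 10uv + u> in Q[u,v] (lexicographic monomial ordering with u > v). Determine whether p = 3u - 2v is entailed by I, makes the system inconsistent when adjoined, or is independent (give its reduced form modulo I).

First compute the reduced Gröbner basis of I by Buchberger's algorithm.
f_1 = -uv - 10u - 2v^2, LT = uv.
f_2 = 10uv + u, LT = uv.

S(f_1,f_2): lcm = uv. S = 99/10u + 2v^2.
  leading term u: no divisor's leading term divides it; move 99/10u to the remainder.
  leading term v^2: no divisor's leading term divides it; move 2v^2 to the remainder.
  remainder 99/10u + 2v^2 ≠ 0; add h_3 = 99/10u + 2v^2 to the basis.

S(f_1,h_3): lcm = uv. S = 10u - 20/99v^3 + 2v^2.
  leading term u: subtract (100/99)·h_3 from 10u - 20/99v^3 + 2v^2 → -20/99v^3 - 2/99v^2
  leading term v^3: no divisor's leading term divides it; move -20/99v^3 to the remainder.
  leading term v^2: no divisor's leading term divides it; move -2/99v^2 to the remainder.
  remainder -20/99v^3 - 2/99v^2 ≠ 0; add h_4 = -20/99v^3 - 2/99v^2 to the basis.

The other S-polynomials (S(f_2,h_3), S(f_1,h_4), S(f_2,h_4), S(h_3,h_4)) all reduce to 0 modulo the current basis, so we have a Gröbner basis.
Inter-reduce: drop elements whose leading term is divisible by another's, tail-reduce, and make monic.
Reduced Gröbner basis: {u + 20/99v^2, v^3 + 1/10v^2}.
Label its elements g_1 = u + 20/99v^2, g_2 = v^3 + 1/10v^2.

Reduce p = 3u - 2v modulo G:
  leading term u: subtract (3)·g_1 from 3u - 2v → -20/33v^2 - 2v
  leading term v^2: no divisor's leading term divides it; move -20/33v^2 to the remainder.
  leading term v: no divisor's leading term divides it; move -2v to the remainder.
  normal form = -20/33v^2 - 2v.
The normal form is nonzero, so p ∉ I. Since p minus its normal form lies in I, I + (p) = I + (r) where r = -20/33v^2 - 2v; decide whether this ideal is the whole ring.
Run Buchberger on G together with r (pairs among the g_i already reduce to 0 since G is a Gröbner basis):
g_1 = u + 20/99v^2, LT = u.
g_2 = v^3 + 1/10v^2, LT = v^3.
r = -20/33v^2 - 2v, LT = v^2.

S(g_2,r): lcm = v^3. S = -16/5v^2.
  leading term v^2: subtract (132/25)·r from -16/5v^2 → 264/25v
  leading term v: no divisor's leading term divides it; move 264/25v to the remainder.
  remainder 264/25v ≠ 0; add m_4 = 264/25v to the basis.

The other S-polynomials (S(g_1,g_2), S(g_1,r), S(g_1,m_4), S(g_2,m_4), S(r,m_4)) all reduce to 0 modulo the current basis, so we have a Gröbner basis.
Inter-reduce: drop elements whose leading term is divisible by another's, tail-reduce, and make monic.
Reduced Gröbner basis: {u, v}.
The reduced Gröbner basis of I + (p) is {u, v} ≠ {1}, a proper ideal, so the enlarged system stays consistent: p is independent of I, with normal form -20/33v^2 - 2v.

3u - 2v is independent of I; its normal form modulo I is -20/33v^2 - 2v.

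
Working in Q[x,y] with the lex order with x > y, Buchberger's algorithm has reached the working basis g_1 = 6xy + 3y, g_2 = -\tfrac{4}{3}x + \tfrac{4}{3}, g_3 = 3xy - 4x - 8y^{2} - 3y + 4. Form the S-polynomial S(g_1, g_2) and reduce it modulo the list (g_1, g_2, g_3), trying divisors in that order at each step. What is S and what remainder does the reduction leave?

lcm(LM(g_1), LM(g_2)) = xy.
S = (lcm/LT(g_1))·g_1 − (lcm/LT(g_2))·g_2 = \tfrac{3}{2}y.
Reduce S modulo (g_1, g_2, g_3) in that order:
  leading term y: no divisor's leading term divides it; move \tfrac{3}{2}y to the remainder.
The remainder \tfrac{3}{2}y is nonzero, so it would be added as the next basis element.

S(g_1, g_2) = \tfrac{3}{2}y; remainder on division = \tfrac{3}{2}y.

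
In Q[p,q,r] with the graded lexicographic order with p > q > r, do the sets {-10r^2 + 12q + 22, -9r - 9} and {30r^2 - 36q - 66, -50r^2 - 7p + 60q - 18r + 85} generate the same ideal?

Since reduced Gröbner bases are canonical representatives of ideals under a given ordering, it suffices to compute and compare them.
Buchberger on the first generating set:
f_1 = -10r^2 + 12q + 22, LT = r^2.
f_2 = -9r - 9, LT = r.

S(f_1,f_2): lcm = r^2. S = -6/5q - r - 11/5.
  reduce S modulo (f_1, f_2):
  remainder -6/5q - 6/5 ≠ 0; add g_3 = -6/5q - 6/5 to the basis.

The other S-polynomials (S(f_1,g_3), S(f_2,g_3)) all reduce to 0 modulo the current basis, so we have a Gröbner basis.
Inter-reduce: drop elements whose leading term is divisible by another's, tail-reduce, and make monic.
Reduced Gröbner basis: {q + 1, r + 1}.

Buchberger on the second generating set:
h_1 = 30r^2 - 36q - 66, LT = r^2.
h_2 = -50r^2 - 7p + 60q - 18r + 85, LT = r^2.

S(h_1,h_2): lcm = r^2. S = -7/50p - 9/25r - 1/2.
  reduce S modulo (h_1, h_2):
  remainder -7/50p - 9/25r - 1/2 ≠ 0; add k_3 = -7/50p - 9/25r - 1/2 to the basis.

The other S-polynomials (S(h_1,k_3), S(h_2,k_3)) all reduce to 0 modulo the current basis, so we have a Gröbner basis.
Inter-reduce: drop elements whose leading term is divisible by another's, tail-reduce, and make monic.
Reduced Gröbner basis: {r^2 - 6/5q - 11/5, p + 18/7r + 25/7}.

These differ, so the ideals are not equal.
The choice of monomial ordering does not affect the verdict — as long as both bases are computed under the same ordering, their equality decides ideal equality.

No, the ideals differ.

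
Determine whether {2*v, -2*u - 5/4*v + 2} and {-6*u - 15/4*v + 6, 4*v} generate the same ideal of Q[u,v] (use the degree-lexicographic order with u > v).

Yes, the ideals are equal.

Since reduced Gröbner bases are canonical representatives of ideals under a given ordering, it suffices to compute and compare them.
Buchberger on the first generating set:
f_1 = 2*v, LT = v.
f_2 = -2*u - 5/4*v + 2, LT = u.

The S-polynomials (S(f_1,f_2)) all reduce to 0 modulo the current basis, so we have a Gröbner basis.
Inter-reduce: drop elements whose leading term is divisible by another's, tail-reduce, and make monic.
Reduced Gröbner basis: {u - 1, v}.

Buchberger on the second generating set:
h_1 = -6*u - 15/4*v + 6, LT = u.
h_2 = 4*v, LT = v.

The S-polynomials (S(h_1,h_2)) all reduce to 0 modulo the current basis, so we have a Gröbner basis.
Inter-reduce: drop elements whose leading term is divisible by another's, tail-reduce, and make monic.
Reduced Gröbner basis: {u - 1, v}.

Same reduced basis, so the two generating sets span the same ideal.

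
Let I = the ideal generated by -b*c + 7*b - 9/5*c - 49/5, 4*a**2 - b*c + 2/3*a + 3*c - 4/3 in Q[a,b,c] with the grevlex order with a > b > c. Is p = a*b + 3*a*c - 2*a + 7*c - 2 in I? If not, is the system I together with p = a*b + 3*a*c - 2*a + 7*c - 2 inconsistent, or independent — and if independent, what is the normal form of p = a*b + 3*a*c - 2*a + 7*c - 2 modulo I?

a*b + 3*a*c - 2*a + 7*c - 2 is independent of I; its normal form modulo I is a*b + 3*a*c - 2*a + 7*c - 2.

First compute the reduced Gröbner basis of I by Buchberger's algorithm.
f_1 = -b*c + 7*b - 9/5*c - 49/5, LT = b*c.
f_2 = 4*a**2 - b*c + 2/3*a + 3*c - 4/3, LT = a**2.

The S-polynomials (S(f_1,f_2)) all reduce to 0 modulo the current basis, so we have a Gröbner basis.
Inter-reduce: drop elements whose leading term is divisible by another's, tail-reduce, and make monic.
Reduced Gröbner basis: {a**2 + 1/6*a - 7/4*b + 6/5*c + 127/60, b*c - 7*b + 9/5*c + 49/5}.
Label its elements g_1 = a**2 + 1/6*a - 7/4*b + 6/5*c + 127/60, g_2 = b*c - 7*b + 9/5*c + 49/5.

Reduce p = a*b + 3*a*c - 2*a + 7*c - 2 modulo G:
  leading term a*b: no divisor's leading term divides it; move a*b to the remainder.
  leading term a*c: no divisor's leading term divides it; move 3*a*c to the remainder.
  leading term a: no divisor's leading term divides it; move -2*a to the remainder.
  leading term c: no divisor's leading term divides it; move 7*c to the remainder.
  leading term 1: no divisor's leading term divides it; move -2 to the remainder.
  normal form = a*b + 3*a*c - 2*a + 7*c - 2.
The normal form is nonzero, so p ∉ I. Since p minus its normal form lies in I, I + (p) = I + (r) where r = a*b + 3*a*c - 2*a + 7*c - 2; decide whether this ideal is the whole ring.
Run Buchberger on G together with r (pairs among the g_i already reduce to 0 since G is a Gröbner basis):
g_1 = a**2 + 1/6*a - 7/4*b + 6/5*c + 127/60, LT = a**2.
g_2 = b*c - 7*b + 9/5*c + 49/5, LT = b*c.
r = a*b + 3*a*c - 2*a + 7*c - 2, LT = a*b.

S(g_1,r): lcm = a**2*b. S = -3*a**2*c + 2*a**2 + 1/6*a*b - 7/4*b**2 - 7*a*c + 6/5*b*c + 2*a + 127/60*b.
  leading term a**2*c: subtract (-3*c)·g_1 from -3*a**2*c + 2*a**2 + 1/6*a*b - 7/4*b**2 - 7*a*c + 6/5*b*c + 2*a + 127/60*b → 2*a**2 + 1/6*a*b - 7/4*b**2 - 13/2*a*c - 81/20*b*c + 18/5*c**2 + 2*a + 127/60*b + 127/20*c
  leading term a**2: subtract (2)·g_1 from 2*a**2 + 1/6*a*b - 7/4*b**2 - 13/2*a*c - 81/20*b*c + 18/5*c**2 + 2*a + 127/60*b + 127/20*c → 1/6*a*b - 7/4*b**2 - 13/2*a*c - 81/20*b*c + 18/5*c**2 + 5/3*a + 337/60*b + 79/20*c - 127/30
  leading term a*b: subtract (1/6)·r from 1/6*a*b - 7/4*b**2 - 13/2*a*c - 81/20*b*c + 18/5*c**2 + 5/3*a + 337/60*b + 79/20*c - 127/30 → -7/4*b**2 - 7*a*c - 81/20*b*c + 18/5*c**2 + 2*a + 337/60*b + 167/60*c - 39/10
  leading term b**2: no divisor's leading term divides it; move -7/4*b**2 to the remainder.
  leading term a*c: no divisor's leading term divides it; move -7*a*c to the remainder.
  leading term b*c: subtract (-81/20)·g_2 from -81/20*b*c + 18/5*c**2 + 2*a + 337/60*b + 167/60*c - 39/10 → 18/5*c**2 + 2*a - 341/15*b + 1511/150*c + 3579/100
  leading term c**2: no divisor's leading term divides it; move 18/5*c**2 to the remainder.
  leading term a: no divisor's leading term divides it; move 2*a to the remainder.
  leading term b: no divisor's leading term divides it; move -341/15*b to the remainder.
  leading term c: no divisor's leading term divides it; move 1511/150*c to the remainder.
  leading term 1: no divisor's leading term divides it; move 3579/100 to the remainder.
  remainder -7/4*b**2 - 7*a*c + 18/5*c**2 + 2*a - 341/15*b + 1511/150*c + 3579/100 ≠ 0; add m_4 = -7/4*b**2 - 7*a*c + 18/5*c**2 + 2*a - 341/15*b + 1511/150*c + 3579/100 to the basis.

S(g_2,r): lcm = a*b*c. S = -3*a*c**2 - 7*a*b + 19/5*a*c - 7*c**2 + 49/5*a + 2*c.
  leading term a*c**2: no divisor's leading term divides it; move -3*a*c**2 to the remainder.
  leading term a*b: subtract (-7)·r from -7*a*b + 19/5*a*c - 7*c**2 + 49/5*a + 2*c → 124/5*a*c - 7*c**2 - 21/5*a + 51*c - 14
  leading term a*c: no divisor's leading term divides it; move 124/5*a*c to the remainder.
  leading term c**2: no divisor's leading term divides it; move -7*c**2 to the remainder.
  leading term a: no divisor's leading term divides it; move -21/5*a to the remainder.
  leading term c: no divisor's leading term divides it; move 51*c to the remainder.
  leading term 1: no divisor's leading term divides it; move -14 to the remainder.
  remainder -3*a*c**2 + 124/5*a*c - 7*c**2 - 21/5*a + 51*c - 14 ≠ 0; add m_5 = -3*a*c**2 + 124/5*a*c - 7*c**2 - 21/5*a + 51*c - 14 to the basis.

S(g_2,m_4): lcm = b**2*c. S = -4*a*c**2 + 72/35*c**3 - 7*b**2 + 8/7*a*c - 235/21*b*c + 3022/525*c**2 + 49/5*b + 3579/175*c.
  leading term a*c**2: subtract (4/3)·m_5 from -4*a*c**2 + 72/35*c**3 - 7*b**2 + 8/7*a*c - 235/21*b*c + 3022/525*c**2 + 49/5*b + 3579/175*c → 72/35*c**3 - 7*b**2 - 3352/105*a*c - 235/21*b*c + 7922/525*c**2 + 28/5*a + 49/5*b - 8321/175*c + 56/3
  leading term c**3: no divisor's leading term divides it; move 72/35*c**3 to the remainder.
  leading term b**2: subtract (4)·m_4 from -7*b**2 - 3352/105*a*c - 235/21*b*c + 7922/525*c**2 + 28/5*a + 49/5*b - 8321/175*c + 56/3 → -412/105*a*c - 235/21*b*c + 362/525*c**2 - 12/5*a + 1511/15*b - 46117/525*c - 9337/75
  leading term a*c: no divisor's leading term divides it; move -412/105*a*c to the remainder.
  leading term b*c: subtract (-235/21)·g_2 from -235/21*b*c + 362/525*c**2 - 12/5*a + 1511/15*b - 46117/525*c - 9337/75 → 362/525*c**2 - 12/5*a + 112/5*b - 35542/525*c - 1112/75
  leading term c**2: no divisor's leading term divides it; move 362/525*c**2 to the remainder.
  leading term a: no divisor's leading term divides it; move -12/5*a to the remainder.
  leading term b: no divisor's leading term divides it; move 112/5*b to the remainder.
  leading term c: no divisor's leading term divides it; move -35542/525*c to the remainder.
  leading term 1: no divisor's leading term divides it; move -1112/75 to the remainder.
  remainder 72/35*c**3 - 412/105*a*c + 362/525*c**2 - 12/5*a + 112/5*b - 35542/525*c - 1112/75 ≠ 0; add m_6 = 72/35*c**3 - 412/105*a*c + 362/525*c**2 - 12/5*a + 112/5*b - 35542/525*c - 1112/75 to the basis.

The other S-polynomials (S(g_1,g_2), S(g_1,m_4), S(r,m_4), S(g_1,m_5), S(g_2,m_5), S(r,m_5), S(m_4,m_5), S(g_1,m_6), S(g_2,m_6), S(r,m_6), S(m_4,m_6), S(m_5,m_6)) all reduce to 0 modulo the current basis, so we have a Gröbner basis.
Inter-reduce: drop elements whose leading term is divisible by another's, tail-reduce, and make monic.
Reduced Gröbner basis: {a*c**2 - 124/15*a*c + 7/3*c**2 + 7/5*a - 17*c + 14/3, c**3 - 103/54*a*c + 181/540*c**2 - 7/6*a + 98/9*b - 17771/540*c - 973/135, a**2 + 1/6*a - 7/4*b + 6/5*c + 127/60, a*b + 3*a*c - 2*a + 7*c - 2, b**2 + 4*a*c - 72/35*c**2 - 8/7*a + 1364/105*b - 3022/525*c - 3579/175, b*c - 7*b + 9/5*c + 49/5}.
The reduced Gröbner basis of I + (p) is {a*c**2 - 124/15*a*c + 7/3*c**2 + 7/5*a - 17*c + 14/3, c**3 - 103/54*a*c + 181/540*c**2 - 7/6*a + 98/9*b - 17771/540*c - 973/135, a**2 + 1/6*a - 7/4*b + 6/5*c + 127/60, a*b + 3*a*c - 2*a + 7*c - 2, b**2 + 4*a*c - 72/35*c**2 - 8/7*a + 1364/105*b - 3022/525*c - 3579/175, b*c - 7*b + 9/5*c + 49/5} ≠ {1}, a proper ideal, so the enlarged system stays consistent: p is independent of I, with normal form a*b + 3*a*c - 2*a + 7*c - 2.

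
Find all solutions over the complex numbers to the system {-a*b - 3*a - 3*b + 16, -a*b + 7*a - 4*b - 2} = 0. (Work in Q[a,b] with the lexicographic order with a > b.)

Compute a lex Gröbner basis by Buchberger's algorithm.
f_1 = -a*b - 3*a - 3*b + 16, LT = a*b.
f_2 = -a*b + 7*a - 4*b - 2, LT = a*b.

S(f_1,f_2): lcm = a*b. S = 10*a - b - 18.
  leading term a: no divisor's leading term divides it; move 10*a to the remainder.
  leading term b: no divisor's leading term divides it; move -b to the remainder.
  leading term 1: no divisor's leading term divides it; move -18 to the remainder.
  remainder 10*a - b - 18 ≠ 0; add h_3 = 10*a - b - 18 to the basis.

S(f_1,h_3): lcm = a*b. S = 3*a + 1/10*b**2 + 24/5*b - 16.
  leading term a: subtract (3/10)·h_3 from 3*a + 1/10*b**2 + 24/5*b - 16 → 1/10*b**2 + 51/10*b - 53/5
  leading term b**2: no divisor's leading term divides it; move 1/10*b**2 to the remainder.
  leading term b: no divisor's leading term divides it; move 51/10*b to the remainder.
  leading term 1: no divisor's leading term divides it; move -53/5 to the remainder.
  remainder 1/10*b**2 + 51/10*b - 53/5 ≠ 0; add h_4 = 1/10*b**2 + 51/10*b - 53/5 to the basis.

S(f_2,h_3): lcm = a*b. S = -7*a + 1/10*b**2 + 29/5*b + 2.
  leading term a: subtract (-7/10)·h_3 from -7*a + 1/10*b**2 + 29/5*b + 2 → 1/10*b**2 + 51/10*b - 53/5
  leading term b**2: subtract (1)·h_4 from 1/10*b**2 + 51/10*b - 53/5 → 0
  remainder 0.

S(f_1,h_4): lcm = a*b**2. S = -48*a*b + 106*a + 3*b**2 - 16*b.
  leading term a*b: subtract (48)·f_1 from -48*a*b + 106*a + 3*b**2 - 16*b → 250*a + 3*b**2 + 128*b - 768
  leading term a: subtract (25)·h_3 from 250*a + 3*b**2 + 128*b - 768 → 3*b**2 + 153*b - 318
  leading term b**2: subtract (30)·h_4 from 3*b**2 + 153*b - 318 → 0
  remainder 0.

S(f_2,h_4): lcm = a*b**2. S = -58*a*b + 106*a + 4*b**2 + 2*b.
  leading term a*b: subtract (58)·f_1 from -58*a*b + 106*a + 4*b**2 + 2*b → 280*a + 4*b**2 + 176*b - 928
  leading term a: subtract (28)·h_3 from 280*a + 4*b**2 + 176*b - 928 → 4*b**2 + 204*b - 424
  leading term b**2: subtract (40)·h_4 from 4*b**2 + 204*b - 424 → 0
  remainder 0.

S(h_3,h_4): leading monomials are coprime, so the S-polynomial reduces to 0 (Buchberger's first criterion).
Every S-polynomial of the final basis reduces to 0, so we have a Gröbner basis.
Inter-reduce: drop elements whose leading term is divisible by another's, tail-reduce, and make monic.
Reduced Gröbner basis: {a - 1/10*b - 9/5, b**2 + 51*b - 106}.

Since the basis is lex-ordered, b**2 + 51*b - 106 is univariate in b. Its roots are {-53, 2}. Back-substituting each root into the other basis elements fixes the other coordinates.
  b = -53: the earlier basis element becomes a + 7/2 = 0, giving a = -7/2 — point (-7/2, -53).
  b = 2: the earlier basis element becomes a - 2 = 0, giving a = 2 — point (2, 2).

{(-7/2, -53), (2, 2)}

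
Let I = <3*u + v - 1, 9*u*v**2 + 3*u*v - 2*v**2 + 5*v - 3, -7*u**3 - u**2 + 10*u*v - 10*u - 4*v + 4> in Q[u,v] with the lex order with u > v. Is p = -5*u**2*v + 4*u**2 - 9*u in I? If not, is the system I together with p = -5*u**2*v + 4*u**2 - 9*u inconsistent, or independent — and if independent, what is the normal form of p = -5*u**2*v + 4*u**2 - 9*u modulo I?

First compute the reduced Gröbner basis of I by Buchberger's algorithm.
f_1 = 3*u + v - 1, LT = u.
f_2 = 9*u*v**2 + 3*u*v - 2*v**2 + 5*v - 3, LT = u*v**2.
f_3 = -7*u**3 - u**2 + 10*u*v - 10*u - 4*v + 4, LT = u**3.

S(f_1,f_2): lcm = u*v**2. S = -1/3*u*v + 1/3*v**3 - 1/9*v**2 - 5/9*v + 1/3.
  leading term u*v: subtract (-1/9*v)·f_1 from -1/3*u*v + 1/3*v**3 - 1/9*v**2 - 5/9*v + 1/3 → 1/3*v**3 - 2/3*v + 1/3
  leading term v**3: no divisor's leading term divides it; move 1/3*v**3 to the remainder.
  leading term v: no divisor's leading term divides it; move -2/3*v to the remainder.
  leading term 1: no divisor's leading term divides it; move 1/3 to the remainder.
  remainder 1/3*v**3 - 2/3*v + 1/3 ≠ 0; add h_4 = 1/3*v**3 - 2/3*v + 1/3 to the basis.

S(f_1,f_3): lcm = u**3. S = 1/3*u**2*v - 10/21*u**2 + 10/7*u*v - 10/7*u - 4/7*v + 4/7.
  leading term u**2*v: subtract (1/9*u*v)·f_1 from 1/3*u**2*v - 10/21*u**2 + 10/7*u*v - 10/7*u - 4/7*v + 4/7 → -10/21*u**2 - 1/9*u*v**2 + 97/63*u*v - 10/7*u - 4/7*v + 4/7
  leading term u**2: subtract (-10/63*u)·f_1 from -10/21*u**2 - 1/9*u*v**2 + 97/63*u*v - 10/7*u - 4/7*v + 4/7 → -1/9*u*v**2 + 107/63*u*v - 100/63*u - 4/7*v + 4/7
  leading term u*v**2: subtract (-1/27*v**2)·f_1 from -1/9*u*v**2 + 107/63*u*v - 100/63*u - 4/7*v + 4/7 → 107/63*u*v - 100/63*u + 1/27*v**3 - 1/27*v**2 - 4/7*v + 4/7
  leading term u*v: subtract (107/189*v)·f_1 from 107/63*u*v - 100/63*u + 1/27*v**3 - 1/27*v**2 - 4/7*v + 4/7 → -100/63*u + 1/27*v**3 - 38/63*v**2 - 1/189*v + 4/7
  leading term u: subtract (-100/189)·f_1 from -100/63*u + 1/27*v**3 - 38/63*v**2 - 1/189*v + 4/7 → 1/27*v**3 - 38/63*v**2 + 11/21*v + 8/189
  leading term v**3: subtract (1/9)·h_4 from 1/27*v**3 - 38/63*v**2 + 11/21*v + 8/189 → -38/63*v**2 + 113/189*v + 1/189
  leading term v**2: no divisor's leading term divides it; move -38/63*v**2 to the remainder.
  leading term v: no divisor's leading term divides it; move 113/189*v to the remainder.
  leading term 1: no divisor's leading term divides it; move 1/189 to the remainder.
  remainder -38/63*v**2 + 113/189*v + 1/189 ≠ 0; add h_5 = -38/63*v**2 + 113/189*v + 1/189 to the basis.

S(f_2,f_3): lcm = u**3*v**2. S = 1/3*u**3*v - 23/63*u**2*v**2 + 5/9*u**2*v - 1/3*u**2 + 10/7*u*v**3 - 10/7*u*v**2 - 4/7*v**3 + 4/7*v**2.
  leading term u**3*v: subtract (1/9*u**2*v)·f_1 from 1/3*u**3*v - 23/63*u**2*v**2 + 5/9*u**2*v - 1/3*u**2 + 10/7*u*v**3 - 10/7*u*v**2 - 4/7*v**3 + 4/7*v**2 → -10/21*u**2*v**2 + 2/3*u**2*v - 1/3*u**2 + 10/7*u*v**3 - 10/7*u*v**2 - 4/7*v**3 + 4/7*v**2
  leading term u**2*v**2: subtract (-10/63*u*v**2)·f_1 from -10/21*u**2*v**2 + 2/3*u**2*v - 1/3*u**2 + 10/7*u*v**3 - 10/7*u*v**2 - 4/7*v**3 + 4/7*v**2 → 2/3*u**2*v - 1/3*u**2 + 100/63*u*v**3 - 100/63*u*v**2 - 4/7*v**3 + 4/7*v**2
  leading term u**2*v: subtract (2/9*u*v)·f_1 from 2/3*u**2*v - 1/3*u**2 + 100/63*u*v**3 - 100/63*u*v**2 - 4/7*v**3 + 4/7*v**2 → -1/3*u**2 + 100/63*u*v**3 - 38/21*u*v**2 + 2/9*u*v - 4/7*v**3 + 4/7*v**2
  leading term u**2: subtract (-1/9*u)·f_1 from -1/3*u**2 + 100/63*u*v**3 - 38/21*u*v**2 + 2/9*u*v - 4/7*v**3 + 4/7*v**2 → 100/63*u*v**3 - 38/21*u*v**2 + 1/3*u*v - 1/9*u - 4/7*v**3 + 4/7*v**2
  leading term u*v**3: subtract (100/189*v**3)·f_1 from 100/63*u*v**3 - 38/21*u*v**2 + 1/3*u*v - 1/9*u - 4/7*v**3 + 4/7*v**2 → -38/21*u*v**2 + 1/3*u*v - 1/9*u - 100/189*v**4 - 8/189*v**3 + 4/7*v**2
  leading term u*v**2: subtract (-38/63*v**2)·f_1 from -38/21*u*v**2 + 1/3*u*v - 1/9*u - 100/189*v**4 - 8/189*v**3 + 4/7*v**2 → 1/3*u*v - 1/9*u - 100/189*v**4 + 106/189*v**3 - 2/63*v**2
  leading term u*v: subtract (1/9*v)·f_1 from 1/3*u*v - 1/9*u - 100/189*v**4 + 106/189*v**3 - 2/63*v**2 → -1/9*u - 100/189*v**4 + 106/189*v**3 - 1/7*v**2 + 1/9*v
  leading term u: subtract (-1/27)·f_1 from -1/9*u - 100/189*v**4 + 106/189*v**3 - 1/7*v**2 + 1/9*v → -100/189*v**4 + 106/189*v**3 - 1/7*v**2 + 4/27*v - 1/27
  leading term v**4: subtract (-100/63*v)·h_4 from -100/189*v**4 + 106/189*v**3 - 1/7*v**2 + 4/27*v - 1/27 → 106/189*v**3 - 227/189*v**2 + 128/189*v - 1/27
  leading term v**3: subtract (106/63)·h_4 from 106/189*v**3 - 227/189*v**2 + 128/189*v - 1/27 → -227/189*v**2 + 340/189*v - 113/189
  leading term v**2: subtract (227/114)·h_5 from -227/189*v**2 + 340/189*v - 113/189 → 13109/21546*v - 13109/21546
  leading term v: no divisor's leading term divides it; move 13109/21546*v to the remainder.
  leading term 1: no divisor's leading term divides it; move -13109/21546 to the remainder.
  remainder 13109/21546*v - 13109/21546 ≠ 0; add h_6 = 13109/21546*v - 13109/21546 to the basis.

The other S-polynomials (S(f_1,h_4), S(f_2,h_4), S(f_3,h_4), S(f_1,h_5), S(f_2,h_5), S(f_3,h_5), S(h_4,h_5), S(f_1,h_6), S(f_2,h_6), S(f_3,h_6), S(h_4,h_6), S(h_5,h_6)) all reduce to 0 modulo the current basis, so we have a Gröbner basis.
Inter-reduce: drop elements whose leading term is divisible by another's, tail-reduce, and make monic.
Reduced Gröbner basis: {u, v - 1}.
Label its elements g_1 = u, g_2 = v - 1.

Reduce p = -5*u**2*v + 4*u**2 - 9*u modulo G:
  leading term u**2*v: subtract (-5*u*v)·g_1 from -5*u**2*v + 4*u**2 - 9*u → 4*u**2 - 9*u
  leading term u**2: subtract (4*u)·g_1 from 4*u**2 - 9*u → -9*u
  leading term u: subtract (-9)·g_1 from -9*u → 0
  normal form = 0.
Since the normal form is 0, p ∈ I.

Ideal membership is decidable via reduction modulo a Gröbner basis.

-5*u**2*v + 4*u**2 - 9*u lies in I (it reduces to 0).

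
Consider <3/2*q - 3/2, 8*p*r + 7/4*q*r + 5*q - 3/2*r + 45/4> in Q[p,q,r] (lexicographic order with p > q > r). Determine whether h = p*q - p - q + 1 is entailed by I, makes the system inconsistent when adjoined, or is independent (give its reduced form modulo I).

p*q - p - q + 1 lies in I (it reduces to 0).

First compute the reduced Gröbner basis of I by Buchberger's algorithm.
f_1 = 3/2*q - 3/2, LT = q.
f_2 = 8*p*r + 7/4*q*r + 5*q - 3/2*r + 45/4, LT = p*r.

The S-polynomials (S(f_1,f_2)) all reduce to 0 modulo the current basis, so we have a Gröbner basis.
Inter-reduce: drop elements whose leading term is divisible by another's, tail-reduce, and make monic.
Reduced Gröbner basis: {p*r + 1/32*r + 65/32, q - 1}.
Label its elements g_1 = p*r + 1/32*r + 65/32, g_2 = q - 1.

Reduce h = p*q - p - q + 1 modulo G:
  leading term p*q: subtract (p)·g_2 from p*q - p - q + 1 → -q + 1
  leading term q: subtract (-1)·g_2 from -q + 1 → 0
  normal form = 0.
Since the normal form is 0, h ∈ I.

The remainder on division by a Gröbner basis is unique — it is the normal form.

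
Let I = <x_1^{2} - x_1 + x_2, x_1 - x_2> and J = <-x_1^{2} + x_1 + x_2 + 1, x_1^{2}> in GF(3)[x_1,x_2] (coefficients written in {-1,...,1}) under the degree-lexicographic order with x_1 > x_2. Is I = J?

Equality of ideals is decidable: compute both reduced Gröbner bases (unique for the ordering) and check whether they agree.
Buchberger on the first generating set:
f_1 = x_1^{2} - x_1 + x_2, LT = x_1^{2}.
f_2 = x_1 - x_2, LT = x_1.

S(f_1,f_2): lcm = x_1^{2}. S = x_1x_2 - x_1 + x_2.
  reduce S modulo (f_1, f_2):
  remainder x_2^{2} ≠ 0; add g_3 = x_2^{2} to the basis.

The other S-polynomials (S(f_1,g_3), S(f_2,g_3)) all reduce to 0 modulo the current basis, so we have a Gröbner basis.
Inter-reduce: drop elements whose leading term is divisible by another's, tail-reduce, and make monic.
Reduced Gröbner basis: {x_2^{2}, x_1 - x_2}.

Buchberger on the second generating set:
h_1 = -x_1^{2} + x_1 + x_2 + 1, LT = x_1^{2}.
h_2 = x_1^{2}, LT = x_1^{2}.

S(h_1,h_2): lcm = x_1^{2}. S = -x_1 - x_2 - 1.
  reduce S modulo (h_1, h_2):
  remainder -x_1 - x_2 - 1 ≠ 0; add k_3 = -x_1 - x_2 - 1 to the basis.

S(h_1,k_3): lcm = x_1^{2}. S = -x_1x_2 + x_1 - x_2 - 1.
  reduce S modulo (h_1, h_2, k_3):
  remainder x_2^{2} - x_2 + 1 ≠ 0; add k_4 = x_2^{2} - x_2 + 1 to the basis.

The other S-polynomials (S(h_2,k_3), S(h_1,k_4), S(h_2,k_4), S(k_3,k_4)) all reduce to 0 modulo the current basis, so we have a Gröbner basis.
Inter-reduce: drop elements whose leading term is divisible by another's, tail-reduce, and make monic.
Reduced Gröbner basis: {x_2^{2} - x_2 + 1, x_1 + x_2 + 1}.

The bases are distinct; the ideals are different.

No, the ideals differ.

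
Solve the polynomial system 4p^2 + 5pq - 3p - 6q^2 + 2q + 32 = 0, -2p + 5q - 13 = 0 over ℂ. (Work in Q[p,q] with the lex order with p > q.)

Compute a lex Gröbner basis by Buchberger's algorithm.
f_1 = 4p^2 + 5pq - 3p - 6q^2 + 2q + 32, LT = p^2.
f_2 = -2p + 5q - 13, LT = p.

S(f_1,f_2): lcm = p^2. S = 15/4pq - 29/4p - 3/2q^2 + 1/2q + 8.
  leading term pq: subtract (-15/8q)·f_2 from 15/4pq - 29/4p - 3/2q^2 + 1/2q + 8 → -29/4p + 63/8q^2 - 191/8q + 8
  leading term p: subtract (29/8)·f_2 from -29/4p + 63/8q^2 - 191/8q + 8 → 63/8q^2 - 42q + 441/8
  leading term q^2: no divisor's leading term divides it; move 63/8q^2 to the remainder.
  leading term q: no divisor's leading term divides it; move -42q to the remainder.
  leading term 1: no divisor's leading term divides it; move 441/8 to the remainder.
  remainder 63/8q^2 - 42q + 441/8 ≠ 0; add h_3 = 63/8q^2 - 42q + 441/8 to the basis.

The other S-polynomials (S(f_1,h_3), S(f_2,h_3)) all reduce to 0 modulo the current basis, so we have a Gröbner basis.
Inter-reduce: drop elements whose leading term is divisible by another's, tail-reduce, and make monic.
Reduced Gröbner basis: {p - 5/2q + 13/2, q^2 - 16/3q + 7}.

The lex basis is triangular: the last element involves only q. Solving q^2 - 16/3q + 7 = 0 gives q ∈ {7/3, 3}; substituting each value into the earlier elements determines the remaining variables.
  q = 7/3: the earlier basis element becomes p + 2/3 = 0, giving p = -2/3 — point (-2/3, 7/3).
  q = 3: the earlier basis element becomes p - 1 = 0, giving p = 1 — point (1, 3).
Check: every point annihilates each of the original generators.

{(-2/3, 7/3), (1, 3)}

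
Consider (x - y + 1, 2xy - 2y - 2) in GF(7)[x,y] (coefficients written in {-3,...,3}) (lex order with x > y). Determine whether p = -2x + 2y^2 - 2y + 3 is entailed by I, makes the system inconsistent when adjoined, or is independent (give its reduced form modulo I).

-2x + 2y^2 - 2y + 3 lies in I (it reduces to 0).

First compute the reduced Gröbner basis of I by Buchberger's algorithm.
f_1 = x - y + 1, LT = x.
f_2 = 2xy - 2y - 2, LT = xy.

S(f_1,f_2): lcm = xy. S = -y^2 + 2y + 1.
  leading term y^2: no divisor's leading term divides it; move -y^2 to the remainder.
  leading term y: no divisor's leading term divides it; move 2y to the remainder.
  leading term 1: no divisor's leading term divides it; move 1 to the remainder.
  remainder -y^2 + 2y + 1 ≠ 0; add h_3 = -y^2 + 2y + 1 to the basis.

The other S-polynomials (S(f_1,h_3), S(f_2,h_3)) all reduce to 0 modulo the current basis, so we have a Gröbner basis.
Inter-reduce: drop elements whose leading term is divisible by another's, tail-reduce, and make monic.
Reduced Gröbner basis: {x - y + 1, y^2 - 2y - 1}.
Label its elements g_1 = x - y + 1, g_2 = y^2 - 2y - 1.

Reduce p = -2x + 2y^2 - 2y + 3 modulo G:
  leading term x: subtract (-2)·g_1 from -2x + 2y^2 - 2y + 3 → 2y^2 + 3y - 2
  leading term y^2: subtract (2)·g_2 from 2y^2 + 3y - 2 → 0
  normal form = 0.
Since the normal form is 0, p ∈ I.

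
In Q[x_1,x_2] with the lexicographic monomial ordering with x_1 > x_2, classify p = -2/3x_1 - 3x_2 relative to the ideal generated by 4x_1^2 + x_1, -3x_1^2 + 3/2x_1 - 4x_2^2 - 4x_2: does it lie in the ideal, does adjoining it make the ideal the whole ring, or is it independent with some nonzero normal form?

First compute the reduced Gröbner basis of I by Buchberger's algorithm.
f_1 = 4x_1^2 + x_1, LT = x_1^2.
f_2 = -3x_1^2 + 3/2x_1 - 4x_2^2 - 4x_2, LT = x_1^2.

S(f_1,f_2): lcm = x_1^2. S = 3/4x_1 - 4/3x_2^2 - 4/3x_2.
  leading term x_1: no divisor's leading term divides it; move 3/4x_1 to the remainder.
  leading term x_2^2: no divisor's leading term divides it; move -4/3x_2^2 to the remainder.
  leading term x_2: no divisor's leading term divides it; move -4/3x_2 to the remainder.
  remainder 3/4x_1 - 4/3x_2^2 - 4/3x_2 ≠ 0; add h_3 = 3/4x_1 - 4/3x_2^2 - 4/3x_2 to the basis.

S(f_1,h_3): lcm = x_1^2. S = 16/9x_1x_2^2 + 16/9x_1x_2 + 1/4x_1.
  leading term x_1x_2^2: subtract (64/27x_2^2)·h_3 from 16/9x_1x_2^2 + 16/9x_1x_2 + 1/4x_1 → 16/9x_1x_2 + 1/4x_1 + 256/81x_2^4 + 256/81x_2^3
  leading term x_1x_2: subtract (64/27x_2)·h_3 from 16/9x_1x_2 + 1/4x_1 + 256/81x_2^4 + 256/81x_2^3 → 1/4x_1 + 256/81x_2^4 + 512/81x_2^3 + 256/81x_2^2
  leading term x_1: subtract (1/3)·h_3 from 1/4x_1 + 256/81x_2^4 + 512/81x_2^3 + 256/81x_2^2 → 256/81x_2^4 + 512/81x_2^3 + 292/81x_2^2 + 4/9x_2
  leading term x_2^4: no divisor's leading term divides it; move 256/81x_2^4 to the remainder.
  leading term x_2^3: no divisor's leading term divides it; move 512/81x_2^3 to the remainder.
  leading term x_2^2: no divisor's leading term divides it; move 292/81x_2^2 to the remainder.
  leading term x_2: no divisor's leading term divides it; move 4/9x_2 to the remainder.
  remainder 256/81x_2^4 + 512/81x_2^3 + 292/81x_2^2 + 4/9x_2 ≠ 0; add h_4 = 256/81x_2^4 + 512/81x_2^3 + 292/81x_2^2 + 4/9x_2 to the basis.

S(f_2,h_3): lcm = x_1^2. S = 16/9x_1x_2^2 + 16/9x_1x_2 - 1/2x_1 + 4/3x_2^2 + 4/3x_2.
  leading term x_1x_2^2: subtract (64/27x_2^2)·h_3 from 16/9x_1x_2^2 + 16/9x_1x_2 - 1/2x_1 + 4/3x_2^2 + 4/3x_2 → 16/9x_1x_2 - 1/2x_1 + 256/81x_2^4 + 256/81x_2^3 + 4/3x_2^2 + 4/3x_2
  leading term x_1x_2: subtract (64/27x_2)·h_3 from 16/9x_1x_2 - 1/2x_1 + 256/81x_2^4 + 256/81x_2^3 + 4/3x_2^2 + 4/3x_2 → -1/2x_1 + 256/81x_2^4 + 512/81x_2^3 + 364/81x_2^2 + 4/3x_2
  leading term x_1: subtract (-2/3)·h_3 from -1/2x_1 + 256/81x_2^4 + 512/81x_2^3 + 364/81x_2^2 + 4/3x_2 → 256/81x_2^4 + 512/81x_2^3 + 292/81x_2^2 + 4/9x_2
  leading term x_2^4: subtract (1)·h_4 from 256/81x_2^4 + 512/81x_2^3 + 292/81x_2^2 + 4/9x_2 → 0
  remainder 0.

S(f_1,h_4): leading monomials are coprime, so the S-polynomial reduces to 0 (Buchberger's first criterion).
S(f_2,h_4): leading monomials are coprime, so the S-polynomial reduces to 0 (Buchberger's first criterion).
S(h_3,h_4): leading monomials are coprime, so the S-polynomial reduces to 0 (Buchberger's first criterion).
Every S-polynomial of the final basis reduces to 0, so we have a Gröbner basis.
Inter-reduce: drop elements whose leading term is divisible by another's, tail-reduce, and make monic.
Reduced Gröbner basis: {x_1 - 16/9x_2^2 - 16/9x_2, x_2^4 + 2x_2^3 + 73/64x_2^2 + 9/64x_2}.
Label its elements g_1 = x_1 - 16/9x_2^2 - 16/9x_2, g_2 = x_2^4 + 2x_2^3 + 73/64x_2^2 + 9/64x_2.

Reduce p = -2/3x_1 - 3x_2 modulo G:
  leading term x_1: subtract (-2/3)·g_1 from -2/3x_1 - 3x_2 → -32/27x_2^2 - 113/27x_2
  leading term x_2^2: no divisor's leading term divides it; move -32/27x_2^2 to the remainder.
  leading term x_2: no divisor's leading term divides it; move -113/27x_2 to the remainder.
  normal form = -32/27x_2^2 - 113/27x_2.
The normal form is nonzero, so p ∉ I. Since p minus its normal form lies in I, I + (p) = I + (r) where r = -32/27x_2^2 - 113/27x_2; decide whether this ideal is the whole ring.
Run Buchberger on G together with r (pairs among the g_i already reduce to 0 since G is a Gröbner basis):
g_1 = x_1 - 16/9x_2^2 - 16/9x_2, LT = x_1.
g_2 = x_2^4 + 2x_2^3 + 73/64x_2^2 + 9/64x_2, LT = x_2^4.
r = -32/27x_2^2 - 113/27x_2, LT = x_2^2.

S(g_1,g_2): leading monomials are coprime, so the S-polynomial reduces to 0 (Buchberger's first criterion).
S(g_1,r): leading monomials are coprime, so the S-polynomial reduces to 0 (Buchberger's first criterion).
S(g_2,r): lcm = x_2^4. S = -49/32x_2^3 + 73/64x_2^2 + 9/64x_2.
  leading term x_2^3: subtract (1323/1024x_2)·r from -49/32x_2^3 + 73/64x_2^2 + 9/64x_2 → 6705/1024x_2^2 + 9/64x_2
  leading term x_2^2: subtract (-181035/32768)·r from 6705/1024x_2^2 + 9/64x_2 → -753057/32768x_2
  leading term x_2: no divisor's leading term divides it; move -753057/32768x_2 to the remainder.
  remainder -753057/32768x_2 ≠ 0; add m_4 = -753057/32768x_2 to the basis.

S(g_1,m_4): leading monomials are coprime, so the S-polynomial reduces to 0 (Buchberger's first criterion).
S(g_2,m_4): lcm = x_2^4. S = 2x_2^3 + 73/64x_2^2 + 9/64x_2.
  leading term x_2^3: subtract (-27/16x_2)·r from 2x_2^3 + 73/64x_2^2 + 9/64x_2 → -379/64x_2^2 + 9/64x_2
  leading term x_2^2: subtract (10233/2048)·r from -379/64x_2^2 + 9/64x_2 → 43115/2048x_2
  leading term x_2: subtract (-689840/753057)·m_4 from 43115/2048x_2 → 0
  remainder 0.

S(r,m_4): lcm = x_2^2. S = 113/32x_2.
  leading term x_2: subtract (-115712/753057)·m_4 from 113/32x_2 → 0
  remainder 0.

Every S-polynomial of the final basis reduces to 0, so we have a Gröbner basis.
Inter-reduce: drop elements whose leading term is divisible by another's, tail-reduce, and make monic.
Reduced Gröbner basis: {x_1, x_2}.
The reduced Gröbner basis of I + (p) is {x_1, x_2} ≠ {1}, a proper ideal, so the enlarged system stays consistent: p is independent of I, with normal form -32/27x_2^2 - 113/27x_2.

The remainder on division by a Gröbner basis is unique — it is the normal form.

-2/3x_1 - 3x_2 is independent of I; its normal form modulo I is -32/27x_2^2 - 113/27x_2.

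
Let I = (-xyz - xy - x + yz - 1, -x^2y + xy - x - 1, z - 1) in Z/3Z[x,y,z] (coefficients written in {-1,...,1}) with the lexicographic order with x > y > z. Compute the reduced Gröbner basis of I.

Buchberger's algorithm terminates because the ascending chain of leading-term ideals stabilizes.

f_1 = -xyz - xy - x + yz - 1, LT = xyz.
f_2 = -x^2y + xy - x - 1, LT = x^2y.
f_3 = z - 1, LT = z.

S(f_1,f_2): lcm = x^2yz. S = x^2y + x^2 - xz + x - z.
  leading term x^2y: subtract (-1)·f_2 from x^2y + x^2 - xz + x - z → x^2 + xy - xz - z - 1
  leading term x^2: no divisor's leading term divides it; move x^2 to the remainder.
  leading term xy: no divisor's leading term divides it; move xy to the remainder.
  leading term xz: subtract (-x)·f_3 from -xz - z - 1 → -x - z - 1
  leading term x: no divisor's leading term divides it; move -x to the remainder.
  leading term z: subtract (-1)·f_3 from -z - 1 → 1
  leading term 1: no divisor's leading term divides it; move 1 to the remainder.
  remainder x^2 + xy - x + 1 ≠ 0; add g_4 = x^2 + xy - x + 1 to the basis.

S(f_1,f_3): lcm = xyz. S = -xy + x - yz + 1.
  leading term xy: no divisor's leading term divides it; move -xy to the remainder.
  leading term x: no divisor's leading term divides it; move x to the remainder.
  leading term yz: subtract (-y)·f_3 from -yz + 1 → -y + 1
  leading term y: no divisor's leading term divides it; move -y to the remainder.
  leading term 1: no divisor's leading term divides it; move 1 to the remainder.
  remainder -xy + x - y + 1 ≠ 0; add g_5 = -xy + x - y + 1 to the basis.

S(f_2,f_3): leading monomials are coprime, so the S-polynomial reduces to 0 (Buchberger's first criterion).
S(f_1,g_4): lcm = x^2yz. S = x^2y + x^2 - xy^2z + x - yz.
  leading term x^2y: subtract (-1)·f_2 from x^2y + x^2 - xy^2z + x - yz → x^2 - xy^2z + xy - yz - 1
  leading term x^2: subtract (1)·g_4 from x^2 - xy^2z + xy - yz - 1 → -xy^2z + x - yz + 1
  leading term xy^2z: subtract (y)·f_1 from -xy^2z + x - yz + 1 → xy^2 + xy + x - y^2z - yz + y + 1
  leading term xy^2: subtract (-y)·g_5 from xy^2 + xy + x - y^2z - yz + y + 1 → -xy + x - y^2z - y^2 - yz - y + 1
  leading term xy: subtract (1)·g_5 from -xy + x - y^2z - y^2 - yz - y + 1 → -y^2z - y^2 - yz
  leading term y^2z: subtract (-y^2)·f_3 from -y^2z - y^2 - yz → y^2 - yz
  leading term y^2: no divisor's leading term divides it; move y^2 to the remainder.
  leading term yz: subtract (-y)·f_3 from -yz → -y
  leading term y: no divisor's leading term divides it; move -y to the remainder.
  remainder y^2 - y ≠ 0; add g_6 = y^2 - y to the basis.

S(f_2,g_4): lcm = x^2y. S = -xy^2 + x - y + 1.
  leading term xy^2: subtract (y)·g_5 from -xy^2 + x - y + 1 → -xy + x + y^2 + y + 1
  leading term xy: subtract (1)·g_5 from -xy + x + y^2 + y + 1 → y^2 - y
  leading term y^2: subtract (1)·g_6 from y^2 - y → 0
  remainder 0.

S(f_3,g_4): leading monomials are coprime, so the S-polynomial reduces to 0 (Buchberger's first criterion).
S(f_1,g_5): lcm = xyz. S = xy + xz + x + yz + z + 1.
  leading term xy: subtract (-1)·g_5 from xy + xz + x + yz + z + 1 → xz - x + yz - y + z - 1
  leading term xz: subtract (x)·f_3 from xz - x + yz - y + z - 1 → yz - y + z - 1
  leading term yz: subtract (y)·f_3 from yz - y + z - 1 → z - 1
  leading term z: subtract (1)·f_3 from z - 1 → 0
  remainder 0.

S(f_2,g_5): lcm = x^2y. S = x^2 + xy - x + 1.
  leading term x^2: subtract (1)·g_4 from x^2 + xy - x + 1 → 0
  remainder 0.

S(f_3,g_5): leading monomials are coprime, so the S-polynomial reduces to 0 (Buchberger's first criterion).
S(g_4,g_5): lcm = x^2y. S = x^2 + xy^2 + xy + x + y.
  leading term x^2: subtract (1)·g_4 from x^2 + xy^2 + xy + x + y → xy^2 - x + y - 1
  leading term xy^2: subtract (-y)·g_5 from xy^2 - x + y - 1 → xy - x - y^2 - y - 1
  leading term xy: subtract (-1)·g_5 from xy - x - y^2 - y - 1 → -y^2 + y
  leading term y^2: subtract (-1)·g_6 from -y^2 + y → 0
  remainder 0.

S(f_1,g_6): lcm = xy^2z. S = xy^2 + xyz + xy - y^2z + y.
  leading term xy^2: subtract (-y)·g_5 from xy^2 + xyz + xy - y^2z + y → xyz - xy - y^2z - y^2 - y
  leading term xyz: subtract (-1)·f_1 from xyz - xy - y^2z - y^2 - y → xy - x - y^2z - y^2 + yz - y - 1
  leading term xy: subtract (-1)·g_5 from xy - x - y^2z - y^2 + yz - y - 1 → -y^2z - y^2 + yz + y
  leading term y^2z: subtract (-y^2)·f_3 from -y^2z - y^2 + yz + y → y^2 + yz + y
  leading term y^2: subtract (1)·g_6 from y^2 + yz + y → yz - y
  leading term yz: subtract (y)·f_3 from yz - y → 0
  remainder 0.

S(f_2,g_6): lcm = x^2y^2. S = x^2y - xy^2 + xy + y.
  leading term x^2y: subtract (-1)·f_2 from x^2y - xy^2 + xy + y → -xy^2 - xy - x + y - 1
  leading term xy^2: subtract (y)·g_5 from -xy^2 - xy - x + y - 1 → xy - x + y^2 - 1
  leading term xy: subtract (-1)·g_5 from xy - x + y^2 - 1 → y^2 - y
  leading term y^2: subtract (1)·g_6 from y^2 - y → 0
  remainder 0.

S(f_3,g_6): leading monomials are coprime, so the S-polynomial reduces to 0 (Buchberger's first criterion).
S(g_4,g_6): leading monomials are coprime, so the S-polynomial reduces to 0 (Buchberger's first criterion).
S(g_5,g_6): lcm = xy^2. S = y^2 - y.
  leading term y^2: subtract (1)·g_6 from y^2 - y → 0
  remainder 0.

Every S-polynomial of the final basis reduces to 0, so we have a Gröbner basis.
Inter-reduce: drop elements whose leading term is divisible by another's, tail-reduce, and make monic.

G = {x^2 - y - 1, xy - x + y - 1, y^2 - y, z - 1}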